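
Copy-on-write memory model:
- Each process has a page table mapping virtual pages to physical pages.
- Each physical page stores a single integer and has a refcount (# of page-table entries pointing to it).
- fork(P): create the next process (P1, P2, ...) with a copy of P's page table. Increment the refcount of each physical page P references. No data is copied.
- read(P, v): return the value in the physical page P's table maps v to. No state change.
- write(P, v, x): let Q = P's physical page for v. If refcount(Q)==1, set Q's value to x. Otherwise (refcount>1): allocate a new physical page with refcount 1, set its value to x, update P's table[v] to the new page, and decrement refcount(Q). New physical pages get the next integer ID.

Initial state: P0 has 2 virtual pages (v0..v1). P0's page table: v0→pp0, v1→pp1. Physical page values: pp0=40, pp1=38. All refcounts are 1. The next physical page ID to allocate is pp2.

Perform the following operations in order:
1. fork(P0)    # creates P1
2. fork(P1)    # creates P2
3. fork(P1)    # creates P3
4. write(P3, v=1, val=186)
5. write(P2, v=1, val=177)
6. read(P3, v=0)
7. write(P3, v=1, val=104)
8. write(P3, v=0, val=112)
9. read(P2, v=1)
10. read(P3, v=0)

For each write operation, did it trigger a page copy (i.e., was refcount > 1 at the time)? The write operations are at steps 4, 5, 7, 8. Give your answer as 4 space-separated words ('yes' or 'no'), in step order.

Op 1: fork(P0) -> P1. 2 ppages; refcounts: pp0:2 pp1:2
Op 2: fork(P1) -> P2. 2 ppages; refcounts: pp0:3 pp1:3
Op 3: fork(P1) -> P3. 2 ppages; refcounts: pp0:4 pp1:4
Op 4: write(P3, v1, 186). refcount(pp1)=4>1 -> COPY to pp2. 3 ppages; refcounts: pp0:4 pp1:3 pp2:1
Op 5: write(P2, v1, 177). refcount(pp1)=3>1 -> COPY to pp3. 4 ppages; refcounts: pp0:4 pp1:2 pp2:1 pp3:1
Op 6: read(P3, v0) -> 40. No state change.
Op 7: write(P3, v1, 104). refcount(pp2)=1 -> write in place. 4 ppages; refcounts: pp0:4 pp1:2 pp2:1 pp3:1
Op 8: write(P3, v0, 112). refcount(pp0)=4>1 -> COPY to pp4. 5 ppages; refcounts: pp0:3 pp1:2 pp2:1 pp3:1 pp4:1
Op 9: read(P2, v1) -> 177. No state change.
Op 10: read(P3, v0) -> 112. No state change.

yes yes no yes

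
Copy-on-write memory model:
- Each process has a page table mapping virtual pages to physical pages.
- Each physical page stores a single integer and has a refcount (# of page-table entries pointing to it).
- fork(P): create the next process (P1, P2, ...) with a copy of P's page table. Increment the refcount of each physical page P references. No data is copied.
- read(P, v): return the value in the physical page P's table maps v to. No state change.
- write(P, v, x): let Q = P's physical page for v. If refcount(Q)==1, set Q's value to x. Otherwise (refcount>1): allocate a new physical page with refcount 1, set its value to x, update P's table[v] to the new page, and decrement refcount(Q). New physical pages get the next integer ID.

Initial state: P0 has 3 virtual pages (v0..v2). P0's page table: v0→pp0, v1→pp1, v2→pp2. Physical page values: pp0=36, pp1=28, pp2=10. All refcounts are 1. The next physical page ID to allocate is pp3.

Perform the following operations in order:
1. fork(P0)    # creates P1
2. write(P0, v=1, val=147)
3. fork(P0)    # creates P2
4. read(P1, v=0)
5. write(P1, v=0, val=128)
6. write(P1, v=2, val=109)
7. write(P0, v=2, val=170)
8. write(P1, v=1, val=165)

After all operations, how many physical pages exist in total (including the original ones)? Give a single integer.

Answer: 7

Derivation:
Op 1: fork(P0) -> P1. 3 ppages; refcounts: pp0:2 pp1:2 pp2:2
Op 2: write(P0, v1, 147). refcount(pp1)=2>1 -> COPY to pp3. 4 ppages; refcounts: pp0:2 pp1:1 pp2:2 pp3:1
Op 3: fork(P0) -> P2. 4 ppages; refcounts: pp0:3 pp1:1 pp2:3 pp3:2
Op 4: read(P1, v0) -> 36. No state change.
Op 5: write(P1, v0, 128). refcount(pp0)=3>1 -> COPY to pp4. 5 ppages; refcounts: pp0:2 pp1:1 pp2:3 pp3:2 pp4:1
Op 6: write(P1, v2, 109). refcount(pp2)=3>1 -> COPY to pp5. 6 ppages; refcounts: pp0:2 pp1:1 pp2:2 pp3:2 pp4:1 pp5:1
Op 7: write(P0, v2, 170). refcount(pp2)=2>1 -> COPY to pp6. 7 ppages; refcounts: pp0:2 pp1:1 pp2:1 pp3:2 pp4:1 pp5:1 pp6:1
Op 8: write(P1, v1, 165). refcount(pp1)=1 -> write in place. 7 ppages; refcounts: pp0:2 pp1:1 pp2:1 pp3:2 pp4:1 pp5:1 pp6:1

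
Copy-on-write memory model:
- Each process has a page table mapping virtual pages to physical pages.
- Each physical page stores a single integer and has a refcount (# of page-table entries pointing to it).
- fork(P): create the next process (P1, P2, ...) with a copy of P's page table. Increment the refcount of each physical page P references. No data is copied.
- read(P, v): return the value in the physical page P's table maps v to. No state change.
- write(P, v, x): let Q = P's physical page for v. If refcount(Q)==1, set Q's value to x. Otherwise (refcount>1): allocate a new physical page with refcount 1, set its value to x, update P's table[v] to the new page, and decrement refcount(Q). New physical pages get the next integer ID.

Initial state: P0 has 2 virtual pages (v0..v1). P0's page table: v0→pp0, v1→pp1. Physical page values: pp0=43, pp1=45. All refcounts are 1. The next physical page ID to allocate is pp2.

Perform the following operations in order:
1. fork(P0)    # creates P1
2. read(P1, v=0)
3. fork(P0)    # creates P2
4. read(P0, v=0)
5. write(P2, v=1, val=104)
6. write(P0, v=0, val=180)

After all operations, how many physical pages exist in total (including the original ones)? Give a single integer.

Op 1: fork(P0) -> P1. 2 ppages; refcounts: pp0:2 pp1:2
Op 2: read(P1, v0) -> 43. No state change.
Op 3: fork(P0) -> P2. 2 ppages; refcounts: pp0:3 pp1:3
Op 4: read(P0, v0) -> 43. No state change.
Op 5: write(P2, v1, 104). refcount(pp1)=3>1 -> COPY to pp2. 3 ppages; refcounts: pp0:3 pp1:2 pp2:1
Op 6: write(P0, v0, 180). refcount(pp0)=3>1 -> COPY to pp3. 4 ppages; refcounts: pp0:2 pp1:2 pp2:1 pp3:1

Answer: 4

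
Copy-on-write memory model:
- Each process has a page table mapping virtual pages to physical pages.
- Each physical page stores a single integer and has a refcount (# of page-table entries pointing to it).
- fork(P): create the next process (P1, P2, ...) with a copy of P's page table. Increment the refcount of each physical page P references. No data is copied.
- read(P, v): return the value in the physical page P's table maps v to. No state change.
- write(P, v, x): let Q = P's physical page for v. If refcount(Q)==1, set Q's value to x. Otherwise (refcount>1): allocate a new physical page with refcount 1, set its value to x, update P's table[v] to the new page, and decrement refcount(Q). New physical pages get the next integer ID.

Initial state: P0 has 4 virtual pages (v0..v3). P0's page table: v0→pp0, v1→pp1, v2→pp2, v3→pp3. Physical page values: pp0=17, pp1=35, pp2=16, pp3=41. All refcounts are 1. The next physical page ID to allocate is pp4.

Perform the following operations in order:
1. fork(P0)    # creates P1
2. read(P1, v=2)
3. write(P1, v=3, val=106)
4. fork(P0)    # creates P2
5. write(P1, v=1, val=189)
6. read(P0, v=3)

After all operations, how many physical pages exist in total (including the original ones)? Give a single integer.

Op 1: fork(P0) -> P1. 4 ppages; refcounts: pp0:2 pp1:2 pp2:2 pp3:2
Op 2: read(P1, v2) -> 16. No state change.
Op 3: write(P1, v3, 106). refcount(pp3)=2>1 -> COPY to pp4. 5 ppages; refcounts: pp0:2 pp1:2 pp2:2 pp3:1 pp4:1
Op 4: fork(P0) -> P2. 5 ppages; refcounts: pp0:3 pp1:3 pp2:3 pp3:2 pp4:1
Op 5: write(P1, v1, 189). refcount(pp1)=3>1 -> COPY to pp5. 6 ppages; refcounts: pp0:3 pp1:2 pp2:3 pp3:2 pp4:1 pp5:1
Op 6: read(P0, v3) -> 41. No state change.

Answer: 6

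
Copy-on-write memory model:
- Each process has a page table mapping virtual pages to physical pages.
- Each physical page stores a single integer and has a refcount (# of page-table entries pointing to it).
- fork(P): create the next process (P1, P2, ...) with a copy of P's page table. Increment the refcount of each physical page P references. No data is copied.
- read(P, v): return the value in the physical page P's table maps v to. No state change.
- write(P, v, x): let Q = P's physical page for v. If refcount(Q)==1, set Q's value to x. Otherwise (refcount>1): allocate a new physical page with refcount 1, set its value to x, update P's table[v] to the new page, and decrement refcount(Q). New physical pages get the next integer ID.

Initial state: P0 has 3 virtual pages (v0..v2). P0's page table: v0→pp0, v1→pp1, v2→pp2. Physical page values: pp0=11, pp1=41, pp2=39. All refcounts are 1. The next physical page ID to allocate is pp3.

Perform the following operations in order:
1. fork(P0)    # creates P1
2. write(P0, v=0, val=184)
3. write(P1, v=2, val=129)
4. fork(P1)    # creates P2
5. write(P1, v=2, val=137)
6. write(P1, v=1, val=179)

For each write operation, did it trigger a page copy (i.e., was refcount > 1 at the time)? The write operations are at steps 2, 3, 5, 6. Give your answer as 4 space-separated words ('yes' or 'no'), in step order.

Op 1: fork(P0) -> P1. 3 ppages; refcounts: pp0:2 pp1:2 pp2:2
Op 2: write(P0, v0, 184). refcount(pp0)=2>1 -> COPY to pp3. 4 ppages; refcounts: pp0:1 pp1:2 pp2:2 pp3:1
Op 3: write(P1, v2, 129). refcount(pp2)=2>1 -> COPY to pp4. 5 ppages; refcounts: pp0:1 pp1:2 pp2:1 pp3:1 pp4:1
Op 4: fork(P1) -> P2. 5 ppages; refcounts: pp0:2 pp1:3 pp2:1 pp3:1 pp4:2
Op 5: write(P1, v2, 137). refcount(pp4)=2>1 -> COPY to pp5. 6 ppages; refcounts: pp0:2 pp1:3 pp2:1 pp3:1 pp4:1 pp5:1
Op 6: write(P1, v1, 179). refcount(pp1)=3>1 -> COPY to pp6. 7 ppages; refcounts: pp0:2 pp1:2 pp2:1 pp3:1 pp4:1 pp5:1 pp6:1

yes yes yes yes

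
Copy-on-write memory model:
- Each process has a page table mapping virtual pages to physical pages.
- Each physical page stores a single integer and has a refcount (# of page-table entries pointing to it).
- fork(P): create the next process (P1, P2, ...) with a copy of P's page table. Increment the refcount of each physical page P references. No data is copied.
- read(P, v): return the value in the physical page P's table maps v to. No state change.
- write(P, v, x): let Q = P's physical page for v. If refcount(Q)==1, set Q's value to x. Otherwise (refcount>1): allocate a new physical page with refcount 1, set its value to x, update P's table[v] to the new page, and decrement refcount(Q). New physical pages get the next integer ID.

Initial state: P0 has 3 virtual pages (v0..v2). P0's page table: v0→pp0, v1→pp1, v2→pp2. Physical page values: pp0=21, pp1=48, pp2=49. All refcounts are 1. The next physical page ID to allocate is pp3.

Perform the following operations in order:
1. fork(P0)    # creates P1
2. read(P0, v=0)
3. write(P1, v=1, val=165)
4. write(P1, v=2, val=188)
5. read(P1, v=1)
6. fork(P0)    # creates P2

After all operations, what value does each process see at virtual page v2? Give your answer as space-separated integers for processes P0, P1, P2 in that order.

Op 1: fork(P0) -> P1. 3 ppages; refcounts: pp0:2 pp1:2 pp2:2
Op 2: read(P0, v0) -> 21. No state change.
Op 3: write(P1, v1, 165). refcount(pp1)=2>1 -> COPY to pp3. 4 ppages; refcounts: pp0:2 pp1:1 pp2:2 pp3:1
Op 4: write(P1, v2, 188). refcount(pp2)=2>1 -> COPY to pp4. 5 ppages; refcounts: pp0:2 pp1:1 pp2:1 pp3:1 pp4:1
Op 5: read(P1, v1) -> 165. No state change.
Op 6: fork(P0) -> P2. 5 ppages; refcounts: pp0:3 pp1:2 pp2:2 pp3:1 pp4:1
P0: v2 -> pp2 = 49
P1: v2 -> pp4 = 188
P2: v2 -> pp2 = 49

Answer: 49 188 49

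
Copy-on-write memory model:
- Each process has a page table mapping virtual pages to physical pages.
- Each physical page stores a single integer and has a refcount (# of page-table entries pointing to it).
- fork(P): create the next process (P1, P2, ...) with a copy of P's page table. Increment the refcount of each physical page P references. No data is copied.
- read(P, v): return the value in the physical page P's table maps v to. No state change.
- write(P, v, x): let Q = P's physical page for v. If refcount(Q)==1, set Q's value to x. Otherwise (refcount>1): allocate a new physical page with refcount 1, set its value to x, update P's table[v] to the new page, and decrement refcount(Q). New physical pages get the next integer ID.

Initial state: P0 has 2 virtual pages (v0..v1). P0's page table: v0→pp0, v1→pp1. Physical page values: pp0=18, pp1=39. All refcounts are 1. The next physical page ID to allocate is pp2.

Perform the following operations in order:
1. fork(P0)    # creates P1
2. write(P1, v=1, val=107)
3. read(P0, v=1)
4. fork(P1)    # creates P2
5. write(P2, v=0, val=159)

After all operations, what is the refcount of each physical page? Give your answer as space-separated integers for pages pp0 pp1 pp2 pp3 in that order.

Answer: 2 1 2 1

Derivation:
Op 1: fork(P0) -> P1. 2 ppages; refcounts: pp0:2 pp1:2
Op 2: write(P1, v1, 107). refcount(pp1)=2>1 -> COPY to pp2. 3 ppages; refcounts: pp0:2 pp1:1 pp2:1
Op 3: read(P0, v1) -> 39. No state change.
Op 4: fork(P1) -> P2. 3 ppages; refcounts: pp0:3 pp1:1 pp2:2
Op 5: write(P2, v0, 159). refcount(pp0)=3>1 -> COPY to pp3. 4 ppages; refcounts: pp0:2 pp1:1 pp2:2 pp3:1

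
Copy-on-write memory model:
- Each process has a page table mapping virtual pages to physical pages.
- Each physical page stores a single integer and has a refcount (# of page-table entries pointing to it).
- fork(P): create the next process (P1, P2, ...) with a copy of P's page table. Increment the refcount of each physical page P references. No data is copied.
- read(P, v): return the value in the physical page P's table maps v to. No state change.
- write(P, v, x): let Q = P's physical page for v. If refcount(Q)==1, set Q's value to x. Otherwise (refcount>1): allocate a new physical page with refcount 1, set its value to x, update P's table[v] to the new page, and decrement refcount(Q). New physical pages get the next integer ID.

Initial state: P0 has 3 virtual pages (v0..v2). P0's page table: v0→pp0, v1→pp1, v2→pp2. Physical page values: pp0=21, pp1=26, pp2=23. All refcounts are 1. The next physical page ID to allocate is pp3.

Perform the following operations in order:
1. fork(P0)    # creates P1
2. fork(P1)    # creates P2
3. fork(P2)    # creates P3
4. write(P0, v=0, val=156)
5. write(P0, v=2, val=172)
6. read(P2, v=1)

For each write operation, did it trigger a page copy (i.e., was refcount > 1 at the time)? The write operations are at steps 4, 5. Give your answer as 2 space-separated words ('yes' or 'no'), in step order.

Op 1: fork(P0) -> P1. 3 ppages; refcounts: pp0:2 pp1:2 pp2:2
Op 2: fork(P1) -> P2. 3 ppages; refcounts: pp0:3 pp1:3 pp2:3
Op 3: fork(P2) -> P3. 3 ppages; refcounts: pp0:4 pp1:4 pp2:4
Op 4: write(P0, v0, 156). refcount(pp0)=4>1 -> COPY to pp3. 4 ppages; refcounts: pp0:3 pp1:4 pp2:4 pp3:1
Op 5: write(P0, v2, 172). refcount(pp2)=4>1 -> COPY to pp4. 5 ppages; refcounts: pp0:3 pp1:4 pp2:3 pp3:1 pp4:1
Op 6: read(P2, v1) -> 26. No state change.

yes yes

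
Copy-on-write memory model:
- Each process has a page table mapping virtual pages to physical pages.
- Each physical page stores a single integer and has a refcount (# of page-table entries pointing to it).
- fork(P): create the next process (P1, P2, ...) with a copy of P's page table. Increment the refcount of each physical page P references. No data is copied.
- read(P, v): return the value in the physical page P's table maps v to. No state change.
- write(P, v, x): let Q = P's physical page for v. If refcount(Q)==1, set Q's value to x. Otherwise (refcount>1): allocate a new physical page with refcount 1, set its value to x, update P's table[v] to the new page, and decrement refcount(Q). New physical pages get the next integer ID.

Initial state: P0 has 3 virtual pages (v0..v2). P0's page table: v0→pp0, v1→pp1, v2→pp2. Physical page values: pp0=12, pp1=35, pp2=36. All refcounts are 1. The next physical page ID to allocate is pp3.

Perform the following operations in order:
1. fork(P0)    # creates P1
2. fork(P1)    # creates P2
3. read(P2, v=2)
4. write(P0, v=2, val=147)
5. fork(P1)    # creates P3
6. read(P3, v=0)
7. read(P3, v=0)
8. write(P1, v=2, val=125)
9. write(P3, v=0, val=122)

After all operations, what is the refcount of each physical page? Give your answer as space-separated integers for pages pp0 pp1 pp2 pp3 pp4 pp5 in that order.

Answer: 3 4 2 1 1 1

Derivation:
Op 1: fork(P0) -> P1. 3 ppages; refcounts: pp0:2 pp1:2 pp2:2
Op 2: fork(P1) -> P2. 3 ppages; refcounts: pp0:3 pp1:3 pp2:3
Op 3: read(P2, v2) -> 36. No state change.
Op 4: write(P0, v2, 147). refcount(pp2)=3>1 -> COPY to pp3. 4 ppages; refcounts: pp0:3 pp1:3 pp2:2 pp3:1
Op 5: fork(P1) -> P3. 4 ppages; refcounts: pp0:4 pp1:4 pp2:3 pp3:1
Op 6: read(P3, v0) -> 12. No state change.
Op 7: read(P3, v0) -> 12. No state change.
Op 8: write(P1, v2, 125). refcount(pp2)=3>1 -> COPY to pp4. 5 ppages; refcounts: pp0:4 pp1:4 pp2:2 pp3:1 pp4:1
Op 9: write(P3, v0, 122). refcount(pp0)=4>1 -> COPY to pp5. 6 ppages; refcounts: pp0:3 pp1:4 pp2:2 pp3:1 pp4:1 pp5:1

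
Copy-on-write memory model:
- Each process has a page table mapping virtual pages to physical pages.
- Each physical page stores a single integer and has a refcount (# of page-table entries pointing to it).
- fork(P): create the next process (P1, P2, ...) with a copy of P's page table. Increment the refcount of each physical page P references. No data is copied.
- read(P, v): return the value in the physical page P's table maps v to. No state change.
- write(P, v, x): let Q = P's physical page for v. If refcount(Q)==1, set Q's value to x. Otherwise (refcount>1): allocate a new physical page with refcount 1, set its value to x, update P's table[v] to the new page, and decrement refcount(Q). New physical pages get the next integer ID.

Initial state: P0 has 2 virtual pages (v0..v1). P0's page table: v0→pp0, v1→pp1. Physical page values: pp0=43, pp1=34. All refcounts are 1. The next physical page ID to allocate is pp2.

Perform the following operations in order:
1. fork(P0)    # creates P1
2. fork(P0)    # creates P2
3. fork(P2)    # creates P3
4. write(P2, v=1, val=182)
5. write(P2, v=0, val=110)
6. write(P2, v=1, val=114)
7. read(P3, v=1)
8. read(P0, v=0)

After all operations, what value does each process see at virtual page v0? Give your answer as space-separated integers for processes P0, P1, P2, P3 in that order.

Op 1: fork(P0) -> P1. 2 ppages; refcounts: pp0:2 pp1:2
Op 2: fork(P0) -> P2. 2 ppages; refcounts: pp0:3 pp1:3
Op 3: fork(P2) -> P3. 2 ppages; refcounts: pp0:4 pp1:4
Op 4: write(P2, v1, 182). refcount(pp1)=4>1 -> COPY to pp2. 3 ppages; refcounts: pp0:4 pp1:3 pp2:1
Op 5: write(P2, v0, 110). refcount(pp0)=4>1 -> COPY to pp3. 4 ppages; refcounts: pp0:3 pp1:3 pp2:1 pp3:1
Op 6: write(P2, v1, 114). refcount(pp2)=1 -> write in place. 4 ppages; refcounts: pp0:3 pp1:3 pp2:1 pp3:1
Op 7: read(P3, v1) -> 34. No state change.
Op 8: read(P0, v0) -> 43. No state change.
P0: v0 -> pp0 = 43
P1: v0 -> pp0 = 43
P2: v0 -> pp3 = 110
P3: v0 -> pp0 = 43

Answer: 43 43 110 43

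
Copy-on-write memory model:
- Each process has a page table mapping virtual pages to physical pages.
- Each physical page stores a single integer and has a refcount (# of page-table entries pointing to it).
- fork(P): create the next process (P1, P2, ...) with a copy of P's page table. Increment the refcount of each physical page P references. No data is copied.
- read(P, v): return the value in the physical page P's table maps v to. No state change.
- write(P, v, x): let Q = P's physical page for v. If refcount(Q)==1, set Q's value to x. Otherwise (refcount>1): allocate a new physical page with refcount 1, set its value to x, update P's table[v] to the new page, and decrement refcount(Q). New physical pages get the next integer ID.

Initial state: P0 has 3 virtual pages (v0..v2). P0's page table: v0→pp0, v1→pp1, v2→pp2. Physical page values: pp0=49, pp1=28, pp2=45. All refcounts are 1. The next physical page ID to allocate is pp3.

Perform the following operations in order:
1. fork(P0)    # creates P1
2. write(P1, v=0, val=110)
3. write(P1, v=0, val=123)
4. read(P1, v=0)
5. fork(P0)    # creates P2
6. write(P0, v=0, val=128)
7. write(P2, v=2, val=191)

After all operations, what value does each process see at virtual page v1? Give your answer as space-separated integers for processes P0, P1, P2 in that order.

Answer: 28 28 28

Derivation:
Op 1: fork(P0) -> P1. 3 ppages; refcounts: pp0:2 pp1:2 pp2:2
Op 2: write(P1, v0, 110). refcount(pp0)=2>1 -> COPY to pp3. 4 ppages; refcounts: pp0:1 pp1:2 pp2:2 pp3:1
Op 3: write(P1, v0, 123). refcount(pp3)=1 -> write in place. 4 ppages; refcounts: pp0:1 pp1:2 pp2:2 pp3:1
Op 4: read(P1, v0) -> 123. No state change.
Op 5: fork(P0) -> P2. 4 ppages; refcounts: pp0:2 pp1:3 pp2:3 pp3:1
Op 6: write(P0, v0, 128). refcount(pp0)=2>1 -> COPY to pp4. 5 ppages; refcounts: pp0:1 pp1:3 pp2:3 pp3:1 pp4:1
Op 7: write(P2, v2, 191). refcount(pp2)=3>1 -> COPY to pp5. 6 ppages; refcounts: pp0:1 pp1:3 pp2:2 pp3:1 pp4:1 pp5:1
P0: v1 -> pp1 = 28
P1: v1 -> pp1 = 28
P2: v1 -> pp1 = 28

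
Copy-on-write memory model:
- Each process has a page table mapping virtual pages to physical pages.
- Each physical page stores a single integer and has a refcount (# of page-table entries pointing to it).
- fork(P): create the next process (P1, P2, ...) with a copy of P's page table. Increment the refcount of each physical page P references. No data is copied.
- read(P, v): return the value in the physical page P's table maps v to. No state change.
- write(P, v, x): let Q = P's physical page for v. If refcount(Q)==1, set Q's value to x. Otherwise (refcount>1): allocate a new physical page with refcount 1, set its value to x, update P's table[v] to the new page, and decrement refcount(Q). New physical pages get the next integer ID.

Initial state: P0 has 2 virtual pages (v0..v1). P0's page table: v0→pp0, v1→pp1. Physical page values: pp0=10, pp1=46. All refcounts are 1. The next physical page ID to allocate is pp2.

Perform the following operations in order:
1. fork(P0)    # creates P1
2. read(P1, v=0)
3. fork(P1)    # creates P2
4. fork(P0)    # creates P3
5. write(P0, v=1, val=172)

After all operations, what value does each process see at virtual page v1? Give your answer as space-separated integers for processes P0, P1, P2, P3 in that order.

Op 1: fork(P0) -> P1. 2 ppages; refcounts: pp0:2 pp1:2
Op 2: read(P1, v0) -> 10. No state change.
Op 3: fork(P1) -> P2. 2 ppages; refcounts: pp0:3 pp1:3
Op 4: fork(P0) -> P3. 2 ppages; refcounts: pp0:4 pp1:4
Op 5: write(P0, v1, 172). refcount(pp1)=4>1 -> COPY to pp2. 3 ppages; refcounts: pp0:4 pp1:3 pp2:1
P0: v1 -> pp2 = 172
P1: v1 -> pp1 = 46
P2: v1 -> pp1 = 46
P3: v1 -> pp1 = 46

Answer: 172 46 46 46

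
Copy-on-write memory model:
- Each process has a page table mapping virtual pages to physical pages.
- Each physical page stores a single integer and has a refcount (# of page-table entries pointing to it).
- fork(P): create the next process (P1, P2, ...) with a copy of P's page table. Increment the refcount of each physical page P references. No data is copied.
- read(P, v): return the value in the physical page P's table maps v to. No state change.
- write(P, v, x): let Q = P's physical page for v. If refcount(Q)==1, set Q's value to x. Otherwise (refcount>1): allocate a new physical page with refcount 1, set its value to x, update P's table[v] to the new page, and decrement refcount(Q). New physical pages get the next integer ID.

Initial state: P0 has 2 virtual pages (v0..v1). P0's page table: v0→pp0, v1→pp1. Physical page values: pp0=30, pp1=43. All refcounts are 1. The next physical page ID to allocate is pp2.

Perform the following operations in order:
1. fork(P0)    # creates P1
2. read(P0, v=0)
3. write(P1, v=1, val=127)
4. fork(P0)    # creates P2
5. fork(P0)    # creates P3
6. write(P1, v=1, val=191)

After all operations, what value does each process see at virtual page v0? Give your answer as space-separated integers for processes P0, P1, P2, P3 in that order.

Answer: 30 30 30 30

Derivation:
Op 1: fork(P0) -> P1. 2 ppages; refcounts: pp0:2 pp1:2
Op 2: read(P0, v0) -> 30. No state change.
Op 3: write(P1, v1, 127). refcount(pp1)=2>1 -> COPY to pp2. 3 ppages; refcounts: pp0:2 pp1:1 pp2:1
Op 4: fork(P0) -> P2. 3 ppages; refcounts: pp0:3 pp1:2 pp2:1
Op 5: fork(P0) -> P3. 3 ppages; refcounts: pp0:4 pp1:3 pp2:1
Op 6: write(P1, v1, 191). refcount(pp2)=1 -> write in place. 3 ppages; refcounts: pp0:4 pp1:3 pp2:1
P0: v0 -> pp0 = 30
P1: v0 -> pp0 = 30
P2: v0 -> pp0 = 30
P3: v0 -> pp0 = 30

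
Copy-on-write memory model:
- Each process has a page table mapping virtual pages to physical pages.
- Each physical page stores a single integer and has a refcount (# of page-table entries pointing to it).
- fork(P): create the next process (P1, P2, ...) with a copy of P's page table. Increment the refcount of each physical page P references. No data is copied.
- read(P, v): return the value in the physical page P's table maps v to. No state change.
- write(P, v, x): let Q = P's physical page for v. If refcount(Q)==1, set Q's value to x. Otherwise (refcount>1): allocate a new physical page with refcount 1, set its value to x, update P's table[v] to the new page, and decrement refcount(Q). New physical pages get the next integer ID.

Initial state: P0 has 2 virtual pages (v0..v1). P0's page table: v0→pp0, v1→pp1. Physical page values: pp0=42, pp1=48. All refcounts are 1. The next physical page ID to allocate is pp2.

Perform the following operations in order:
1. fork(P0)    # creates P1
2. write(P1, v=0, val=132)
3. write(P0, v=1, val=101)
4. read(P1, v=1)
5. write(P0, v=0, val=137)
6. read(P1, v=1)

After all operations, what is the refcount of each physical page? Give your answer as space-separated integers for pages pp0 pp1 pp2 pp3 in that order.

Answer: 1 1 1 1

Derivation:
Op 1: fork(P0) -> P1. 2 ppages; refcounts: pp0:2 pp1:2
Op 2: write(P1, v0, 132). refcount(pp0)=2>1 -> COPY to pp2. 3 ppages; refcounts: pp0:1 pp1:2 pp2:1
Op 3: write(P0, v1, 101). refcount(pp1)=2>1 -> COPY to pp3. 4 ppages; refcounts: pp0:1 pp1:1 pp2:1 pp3:1
Op 4: read(P1, v1) -> 48. No state change.
Op 5: write(P0, v0, 137). refcount(pp0)=1 -> write in place. 4 ppages; refcounts: pp0:1 pp1:1 pp2:1 pp3:1
Op 6: read(P1, v1) -> 48. No state change.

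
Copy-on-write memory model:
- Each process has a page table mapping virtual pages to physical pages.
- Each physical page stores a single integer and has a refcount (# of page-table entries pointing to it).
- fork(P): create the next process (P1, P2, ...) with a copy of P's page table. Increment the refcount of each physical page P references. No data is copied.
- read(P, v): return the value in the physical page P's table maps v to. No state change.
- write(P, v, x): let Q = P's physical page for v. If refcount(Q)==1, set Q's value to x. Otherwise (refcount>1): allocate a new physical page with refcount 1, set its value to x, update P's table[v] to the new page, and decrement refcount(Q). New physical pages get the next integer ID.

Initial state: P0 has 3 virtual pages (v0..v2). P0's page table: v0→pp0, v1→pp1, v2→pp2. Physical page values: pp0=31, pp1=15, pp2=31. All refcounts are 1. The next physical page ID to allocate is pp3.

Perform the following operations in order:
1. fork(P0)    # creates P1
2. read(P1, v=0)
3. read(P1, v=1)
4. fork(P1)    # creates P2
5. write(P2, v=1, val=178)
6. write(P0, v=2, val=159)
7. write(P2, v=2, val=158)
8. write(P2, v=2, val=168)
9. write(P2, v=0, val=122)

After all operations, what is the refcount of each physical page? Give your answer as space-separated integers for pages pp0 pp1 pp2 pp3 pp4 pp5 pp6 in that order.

Answer: 2 2 1 1 1 1 1

Derivation:
Op 1: fork(P0) -> P1. 3 ppages; refcounts: pp0:2 pp1:2 pp2:2
Op 2: read(P1, v0) -> 31. No state change.
Op 3: read(P1, v1) -> 15. No state change.
Op 4: fork(P1) -> P2. 3 ppages; refcounts: pp0:3 pp1:3 pp2:3
Op 5: write(P2, v1, 178). refcount(pp1)=3>1 -> COPY to pp3. 4 ppages; refcounts: pp0:3 pp1:2 pp2:3 pp3:1
Op 6: write(P0, v2, 159). refcount(pp2)=3>1 -> COPY to pp4. 5 ppages; refcounts: pp0:3 pp1:2 pp2:2 pp3:1 pp4:1
Op 7: write(P2, v2, 158). refcount(pp2)=2>1 -> COPY to pp5. 6 ppages; refcounts: pp0:3 pp1:2 pp2:1 pp3:1 pp4:1 pp5:1
Op 8: write(P2, v2, 168). refcount(pp5)=1 -> write in place. 6 ppages; refcounts: pp0:3 pp1:2 pp2:1 pp3:1 pp4:1 pp5:1
Op 9: write(P2, v0, 122). refcount(pp0)=3>1 -> COPY to pp6. 7 ppages; refcounts: pp0:2 pp1:2 pp2:1 pp3:1 pp4:1 pp5:1 pp6:1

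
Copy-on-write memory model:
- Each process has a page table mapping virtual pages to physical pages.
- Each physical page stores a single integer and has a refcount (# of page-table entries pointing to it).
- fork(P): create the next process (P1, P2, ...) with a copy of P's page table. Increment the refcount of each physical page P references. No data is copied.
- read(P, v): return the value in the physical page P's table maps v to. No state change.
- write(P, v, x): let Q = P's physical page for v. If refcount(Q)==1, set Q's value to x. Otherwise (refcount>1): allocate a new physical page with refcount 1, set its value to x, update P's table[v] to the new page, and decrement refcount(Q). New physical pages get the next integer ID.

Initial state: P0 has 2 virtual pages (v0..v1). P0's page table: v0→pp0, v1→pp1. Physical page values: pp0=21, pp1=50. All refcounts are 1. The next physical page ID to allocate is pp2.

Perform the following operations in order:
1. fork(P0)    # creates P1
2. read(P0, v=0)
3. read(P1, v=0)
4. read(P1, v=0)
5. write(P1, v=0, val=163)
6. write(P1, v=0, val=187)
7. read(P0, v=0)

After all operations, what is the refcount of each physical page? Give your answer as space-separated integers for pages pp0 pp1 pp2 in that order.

Answer: 1 2 1

Derivation:
Op 1: fork(P0) -> P1. 2 ppages; refcounts: pp0:2 pp1:2
Op 2: read(P0, v0) -> 21. No state change.
Op 3: read(P1, v0) -> 21. No state change.
Op 4: read(P1, v0) -> 21. No state change.
Op 5: write(P1, v0, 163). refcount(pp0)=2>1 -> COPY to pp2. 3 ppages; refcounts: pp0:1 pp1:2 pp2:1
Op 6: write(P1, v0, 187). refcount(pp2)=1 -> write in place. 3 ppages; refcounts: pp0:1 pp1:2 pp2:1
Op 7: read(P0, v0) -> 21. No state change.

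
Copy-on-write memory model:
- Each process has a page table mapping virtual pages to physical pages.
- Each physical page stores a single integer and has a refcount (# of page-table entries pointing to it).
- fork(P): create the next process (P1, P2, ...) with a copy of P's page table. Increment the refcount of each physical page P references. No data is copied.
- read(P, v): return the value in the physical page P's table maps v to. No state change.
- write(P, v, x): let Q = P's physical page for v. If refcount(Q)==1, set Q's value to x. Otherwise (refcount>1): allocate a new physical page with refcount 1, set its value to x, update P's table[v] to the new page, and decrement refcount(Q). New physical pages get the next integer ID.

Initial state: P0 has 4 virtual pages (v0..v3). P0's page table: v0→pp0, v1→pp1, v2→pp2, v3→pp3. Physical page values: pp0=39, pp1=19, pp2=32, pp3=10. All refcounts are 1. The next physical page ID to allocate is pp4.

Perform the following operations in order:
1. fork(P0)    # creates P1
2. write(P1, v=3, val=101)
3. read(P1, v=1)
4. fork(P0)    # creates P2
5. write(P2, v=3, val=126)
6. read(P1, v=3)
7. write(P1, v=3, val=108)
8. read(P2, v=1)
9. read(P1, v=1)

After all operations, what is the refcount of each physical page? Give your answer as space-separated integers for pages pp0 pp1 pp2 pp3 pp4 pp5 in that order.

Op 1: fork(P0) -> P1. 4 ppages; refcounts: pp0:2 pp1:2 pp2:2 pp3:2
Op 2: write(P1, v3, 101). refcount(pp3)=2>1 -> COPY to pp4. 5 ppages; refcounts: pp0:2 pp1:2 pp2:2 pp3:1 pp4:1
Op 3: read(P1, v1) -> 19. No state change.
Op 4: fork(P0) -> P2. 5 ppages; refcounts: pp0:3 pp1:3 pp2:3 pp3:2 pp4:1
Op 5: write(P2, v3, 126). refcount(pp3)=2>1 -> COPY to pp5. 6 ppages; refcounts: pp0:3 pp1:3 pp2:3 pp3:1 pp4:1 pp5:1
Op 6: read(P1, v3) -> 101. No state change.
Op 7: write(P1, v3, 108). refcount(pp4)=1 -> write in place. 6 ppages; refcounts: pp0:3 pp1:3 pp2:3 pp3:1 pp4:1 pp5:1
Op 8: read(P2, v1) -> 19. No state change.
Op 9: read(P1, v1) -> 19. No state change.

Answer: 3 3 3 1 1 1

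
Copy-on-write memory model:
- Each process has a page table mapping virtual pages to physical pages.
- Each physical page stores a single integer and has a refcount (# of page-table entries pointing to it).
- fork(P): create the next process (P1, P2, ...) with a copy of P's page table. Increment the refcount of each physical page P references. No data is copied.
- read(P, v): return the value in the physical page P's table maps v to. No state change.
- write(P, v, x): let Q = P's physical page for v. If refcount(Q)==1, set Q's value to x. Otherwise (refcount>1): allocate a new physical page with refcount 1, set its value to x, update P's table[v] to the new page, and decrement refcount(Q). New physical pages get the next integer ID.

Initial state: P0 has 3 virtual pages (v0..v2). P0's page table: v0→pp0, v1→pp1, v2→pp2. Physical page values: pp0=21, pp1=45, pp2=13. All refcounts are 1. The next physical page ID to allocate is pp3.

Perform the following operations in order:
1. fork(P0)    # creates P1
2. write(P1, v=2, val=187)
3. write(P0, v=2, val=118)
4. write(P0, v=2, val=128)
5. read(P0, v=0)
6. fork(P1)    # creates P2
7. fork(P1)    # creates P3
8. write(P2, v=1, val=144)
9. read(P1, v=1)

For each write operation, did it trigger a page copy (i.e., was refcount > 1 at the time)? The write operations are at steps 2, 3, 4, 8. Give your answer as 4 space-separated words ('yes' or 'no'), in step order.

Op 1: fork(P0) -> P1. 3 ppages; refcounts: pp0:2 pp1:2 pp2:2
Op 2: write(P1, v2, 187). refcount(pp2)=2>1 -> COPY to pp3. 4 ppages; refcounts: pp0:2 pp1:2 pp2:1 pp3:1
Op 3: write(P0, v2, 118). refcount(pp2)=1 -> write in place. 4 ppages; refcounts: pp0:2 pp1:2 pp2:1 pp3:1
Op 4: write(P0, v2, 128). refcount(pp2)=1 -> write in place. 4 ppages; refcounts: pp0:2 pp1:2 pp2:1 pp3:1
Op 5: read(P0, v0) -> 21. No state change.
Op 6: fork(P1) -> P2. 4 ppages; refcounts: pp0:3 pp1:3 pp2:1 pp3:2
Op 7: fork(P1) -> P3. 4 ppages; refcounts: pp0:4 pp1:4 pp2:1 pp3:3
Op 8: write(P2, v1, 144). refcount(pp1)=4>1 -> COPY to pp4. 5 ppages; refcounts: pp0:4 pp1:3 pp2:1 pp3:3 pp4:1
Op 9: read(P1, v1) -> 45. No state change.

yes no no yes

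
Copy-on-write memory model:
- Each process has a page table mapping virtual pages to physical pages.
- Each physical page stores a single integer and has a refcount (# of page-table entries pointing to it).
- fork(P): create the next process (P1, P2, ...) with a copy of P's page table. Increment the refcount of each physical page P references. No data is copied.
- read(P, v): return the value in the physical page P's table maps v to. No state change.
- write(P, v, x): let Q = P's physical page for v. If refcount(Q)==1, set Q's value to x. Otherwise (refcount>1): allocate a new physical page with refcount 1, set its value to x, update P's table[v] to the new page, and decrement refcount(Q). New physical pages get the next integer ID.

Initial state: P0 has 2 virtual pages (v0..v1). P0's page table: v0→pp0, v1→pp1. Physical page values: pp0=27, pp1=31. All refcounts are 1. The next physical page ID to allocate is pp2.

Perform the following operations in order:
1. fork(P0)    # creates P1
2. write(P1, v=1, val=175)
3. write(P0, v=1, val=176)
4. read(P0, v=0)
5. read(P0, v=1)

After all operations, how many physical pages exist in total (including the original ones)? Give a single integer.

Answer: 3

Derivation:
Op 1: fork(P0) -> P1. 2 ppages; refcounts: pp0:2 pp1:2
Op 2: write(P1, v1, 175). refcount(pp1)=2>1 -> COPY to pp2. 3 ppages; refcounts: pp0:2 pp1:1 pp2:1
Op 3: write(P0, v1, 176). refcount(pp1)=1 -> write in place. 3 ppages; refcounts: pp0:2 pp1:1 pp2:1
Op 4: read(P0, v0) -> 27. No state change.
Op 5: read(P0, v1) -> 176. No state change.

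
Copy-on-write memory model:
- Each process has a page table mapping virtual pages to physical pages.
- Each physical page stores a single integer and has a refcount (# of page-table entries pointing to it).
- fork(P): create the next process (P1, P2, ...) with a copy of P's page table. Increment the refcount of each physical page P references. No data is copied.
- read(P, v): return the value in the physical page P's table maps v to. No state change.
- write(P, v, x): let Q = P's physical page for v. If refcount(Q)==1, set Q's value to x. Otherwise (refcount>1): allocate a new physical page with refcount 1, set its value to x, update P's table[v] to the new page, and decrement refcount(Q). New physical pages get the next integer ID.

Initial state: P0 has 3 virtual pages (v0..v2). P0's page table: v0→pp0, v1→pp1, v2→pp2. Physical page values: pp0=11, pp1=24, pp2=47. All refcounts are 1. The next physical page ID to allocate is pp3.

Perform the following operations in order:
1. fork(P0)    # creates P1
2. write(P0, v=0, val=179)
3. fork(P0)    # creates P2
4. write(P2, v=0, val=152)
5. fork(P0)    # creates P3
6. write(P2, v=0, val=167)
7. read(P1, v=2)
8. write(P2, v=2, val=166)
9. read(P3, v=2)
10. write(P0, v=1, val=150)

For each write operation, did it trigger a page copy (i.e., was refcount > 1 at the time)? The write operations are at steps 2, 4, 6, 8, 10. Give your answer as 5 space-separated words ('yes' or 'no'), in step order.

Op 1: fork(P0) -> P1. 3 ppages; refcounts: pp0:2 pp1:2 pp2:2
Op 2: write(P0, v0, 179). refcount(pp0)=2>1 -> COPY to pp3. 4 ppages; refcounts: pp0:1 pp1:2 pp2:2 pp3:1
Op 3: fork(P0) -> P2. 4 ppages; refcounts: pp0:1 pp1:3 pp2:3 pp3:2
Op 4: write(P2, v0, 152). refcount(pp3)=2>1 -> COPY to pp4. 5 ppages; refcounts: pp0:1 pp1:3 pp2:3 pp3:1 pp4:1
Op 5: fork(P0) -> P3. 5 ppages; refcounts: pp0:1 pp1:4 pp2:4 pp3:2 pp4:1
Op 6: write(P2, v0, 167). refcount(pp4)=1 -> write in place. 5 ppages; refcounts: pp0:1 pp1:4 pp2:4 pp3:2 pp4:1
Op 7: read(P1, v2) -> 47. No state change.
Op 8: write(P2, v2, 166). refcount(pp2)=4>1 -> COPY to pp5. 6 ppages; refcounts: pp0:1 pp1:4 pp2:3 pp3:2 pp4:1 pp5:1
Op 9: read(P3, v2) -> 47. No state change.
Op 10: write(P0, v1, 150). refcount(pp1)=4>1 -> COPY to pp6. 7 ppages; refcounts: pp0:1 pp1:3 pp2:3 pp3:2 pp4:1 pp5:1 pp6:1

yes yes no yes yes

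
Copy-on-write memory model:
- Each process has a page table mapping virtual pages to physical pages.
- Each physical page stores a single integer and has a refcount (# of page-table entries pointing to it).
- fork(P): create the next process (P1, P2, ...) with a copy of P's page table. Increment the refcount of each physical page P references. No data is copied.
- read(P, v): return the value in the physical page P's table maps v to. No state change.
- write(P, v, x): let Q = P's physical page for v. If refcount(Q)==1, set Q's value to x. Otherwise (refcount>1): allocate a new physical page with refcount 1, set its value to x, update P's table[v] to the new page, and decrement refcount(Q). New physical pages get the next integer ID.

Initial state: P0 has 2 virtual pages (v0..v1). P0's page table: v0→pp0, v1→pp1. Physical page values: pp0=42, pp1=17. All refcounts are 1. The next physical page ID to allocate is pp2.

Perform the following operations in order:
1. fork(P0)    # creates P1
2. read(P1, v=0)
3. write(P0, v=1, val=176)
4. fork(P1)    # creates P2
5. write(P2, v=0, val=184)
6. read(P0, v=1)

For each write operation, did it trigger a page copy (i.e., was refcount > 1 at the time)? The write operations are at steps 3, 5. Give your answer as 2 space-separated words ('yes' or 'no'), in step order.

Op 1: fork(P0) -> P1. 2 ppages; refcounts: pp0:2 pp1:2
Op 2: read(P1, v0) -> 42. No state change.
Op 3: write(P0, v1, 176). refcount(pp1)=2>1 -> COPY to pp2. 3 ppages; refcounts: pp0:2 pp1:1 pp2:1
Op 4: fork(P1) -> P2. 3 ppages; refcounts: pp0:3 pp1:2 pp2:1
Op 5: write(P2, v0, 184). refcount(pp0)=3>1 -> COPY to pp3. 4 ppages; refcounts: pp0:2 pp1:2 pp2:1 pp3:1
Op 6: read(P0, v1) -> 176. No state change.

yes yes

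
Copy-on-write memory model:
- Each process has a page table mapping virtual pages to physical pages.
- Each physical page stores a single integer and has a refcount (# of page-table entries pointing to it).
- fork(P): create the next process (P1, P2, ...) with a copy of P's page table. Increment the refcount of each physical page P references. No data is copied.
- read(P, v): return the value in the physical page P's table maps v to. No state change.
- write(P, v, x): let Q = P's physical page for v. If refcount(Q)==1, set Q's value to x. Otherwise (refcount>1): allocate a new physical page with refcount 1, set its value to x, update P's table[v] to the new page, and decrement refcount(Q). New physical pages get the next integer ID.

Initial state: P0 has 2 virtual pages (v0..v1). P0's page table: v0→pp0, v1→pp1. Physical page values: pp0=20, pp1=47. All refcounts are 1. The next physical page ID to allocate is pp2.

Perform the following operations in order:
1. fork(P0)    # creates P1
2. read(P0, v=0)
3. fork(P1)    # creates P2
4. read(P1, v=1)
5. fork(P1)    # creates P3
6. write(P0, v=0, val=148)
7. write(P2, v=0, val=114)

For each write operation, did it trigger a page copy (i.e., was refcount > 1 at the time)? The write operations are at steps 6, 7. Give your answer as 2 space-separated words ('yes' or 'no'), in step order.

Op 1: fork(P0) -> P1. 2 ppages; refcounts: pp0:2 pp1:2
Op 2: read(P0, v0) -> 20. No state change.
Op 3: fork(P1) -> P2. 2 ppages; refcounts: pp0:3 pp1:3
Op 4: read(P1, v1) -> 47. No state change.
Op 5: fork(P1) -> P3. 2 ppages; refcounts: pp0:4 pp1:4
Op 6: write(P0, v0, 148). refcount(pp0)=4>1 -> COPY to pp2. 3 ppages; refcounts: pp0:3 pp1:4 pp2:1
Op 7: write(P2, v0, 114). refcount(pp0)=3>1 -> COPY to pp3. 4 ppages; refcounts: pp0:2 pp1:4 pp2:1 pp3:1

yes yes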